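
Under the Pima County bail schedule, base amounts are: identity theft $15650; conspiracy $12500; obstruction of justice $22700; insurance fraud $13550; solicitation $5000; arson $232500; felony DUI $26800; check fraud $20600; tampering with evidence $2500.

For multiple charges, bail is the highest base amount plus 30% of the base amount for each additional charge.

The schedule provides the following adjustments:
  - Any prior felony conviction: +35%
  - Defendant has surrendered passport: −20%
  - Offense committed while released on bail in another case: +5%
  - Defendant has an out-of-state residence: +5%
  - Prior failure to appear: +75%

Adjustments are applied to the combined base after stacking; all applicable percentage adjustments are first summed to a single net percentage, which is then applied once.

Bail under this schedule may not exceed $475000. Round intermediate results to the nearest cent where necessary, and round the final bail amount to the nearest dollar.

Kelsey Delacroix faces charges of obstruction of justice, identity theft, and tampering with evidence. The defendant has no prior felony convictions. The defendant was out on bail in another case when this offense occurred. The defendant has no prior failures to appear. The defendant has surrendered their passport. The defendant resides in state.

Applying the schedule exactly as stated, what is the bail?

$23923

Base amounts from the schedule: obstruction of justice $22700; identity theft $15650; tampering with evidence $2500.
Stacking rule: highest base plus 30% of each additional charge. Highest is obstruction of justice at $22700. Additional: $15650 × 30% = $4695; $2500 × 30% = $750. Combined base = $22700 + $5445 = $28145.
Net percentage adjustment: −20% +5% = −15%. $28145 × 0.85 = $23923.25.
$23923.25 is within the $475000 maximum.
Rounded to the nearest dollar: $23923.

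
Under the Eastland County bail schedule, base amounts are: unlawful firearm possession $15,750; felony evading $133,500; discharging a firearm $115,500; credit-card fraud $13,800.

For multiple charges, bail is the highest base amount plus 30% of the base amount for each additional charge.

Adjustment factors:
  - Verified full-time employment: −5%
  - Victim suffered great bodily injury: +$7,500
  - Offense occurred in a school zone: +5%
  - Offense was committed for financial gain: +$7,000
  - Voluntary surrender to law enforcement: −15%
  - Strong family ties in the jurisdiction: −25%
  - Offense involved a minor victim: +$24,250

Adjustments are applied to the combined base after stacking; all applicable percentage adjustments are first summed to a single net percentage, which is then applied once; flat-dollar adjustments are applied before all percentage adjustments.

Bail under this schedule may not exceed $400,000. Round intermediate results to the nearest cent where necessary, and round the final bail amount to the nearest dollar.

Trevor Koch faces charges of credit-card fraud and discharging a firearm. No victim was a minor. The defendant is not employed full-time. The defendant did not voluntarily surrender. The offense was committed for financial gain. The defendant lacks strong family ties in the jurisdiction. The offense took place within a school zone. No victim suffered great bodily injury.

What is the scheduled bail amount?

$132,972

Base amounts from the schedule: credit-card fraud $13,800; discharging a firearm $115,500.
Stacking rule: highest base plus 30% of each additional charge. Highest is discharging a firearm at $115,500. Additional: $13,800 × 30% = $4,140. Combined base = $115,500 + $4,140 = $119,640.
Offense was committed for financial gain (+$7,000 flat): $119,640 + $7,000 = $126,640.
Offense occurred in a school zone (+5%): $126,640 × 1.05 = $132,972.
$132,972 is within the $400,000 maximum.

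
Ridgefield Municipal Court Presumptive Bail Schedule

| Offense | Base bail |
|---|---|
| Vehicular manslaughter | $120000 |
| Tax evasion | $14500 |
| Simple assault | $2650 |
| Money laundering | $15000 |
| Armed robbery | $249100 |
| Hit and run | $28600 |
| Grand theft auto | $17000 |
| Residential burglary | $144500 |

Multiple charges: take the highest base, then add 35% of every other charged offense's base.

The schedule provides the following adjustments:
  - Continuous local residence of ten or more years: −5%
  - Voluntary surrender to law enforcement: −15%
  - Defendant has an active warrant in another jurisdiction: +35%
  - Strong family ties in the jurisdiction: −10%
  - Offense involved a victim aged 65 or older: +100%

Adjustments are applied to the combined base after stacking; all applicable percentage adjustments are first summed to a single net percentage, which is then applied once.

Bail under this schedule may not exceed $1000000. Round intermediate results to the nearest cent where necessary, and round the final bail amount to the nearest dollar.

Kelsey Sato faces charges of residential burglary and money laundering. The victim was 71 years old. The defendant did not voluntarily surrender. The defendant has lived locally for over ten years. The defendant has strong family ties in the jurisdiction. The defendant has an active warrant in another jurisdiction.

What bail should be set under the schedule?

$329450

Base amounts from the schedule: residential burglary $144500; money laundering $15000.
Stacking rule: highest base plus 35% of each additional charge. Highest is residential burglary at $144500. Additional: $15000 × 35% = $5250. Combined base = $144500 + $5250 = $149750.
Net percentage adjustment: −5% +35% −10% +100% = +120%. $149750 × 2.2 = $329450.
$329450 is within the $1000000 maximum.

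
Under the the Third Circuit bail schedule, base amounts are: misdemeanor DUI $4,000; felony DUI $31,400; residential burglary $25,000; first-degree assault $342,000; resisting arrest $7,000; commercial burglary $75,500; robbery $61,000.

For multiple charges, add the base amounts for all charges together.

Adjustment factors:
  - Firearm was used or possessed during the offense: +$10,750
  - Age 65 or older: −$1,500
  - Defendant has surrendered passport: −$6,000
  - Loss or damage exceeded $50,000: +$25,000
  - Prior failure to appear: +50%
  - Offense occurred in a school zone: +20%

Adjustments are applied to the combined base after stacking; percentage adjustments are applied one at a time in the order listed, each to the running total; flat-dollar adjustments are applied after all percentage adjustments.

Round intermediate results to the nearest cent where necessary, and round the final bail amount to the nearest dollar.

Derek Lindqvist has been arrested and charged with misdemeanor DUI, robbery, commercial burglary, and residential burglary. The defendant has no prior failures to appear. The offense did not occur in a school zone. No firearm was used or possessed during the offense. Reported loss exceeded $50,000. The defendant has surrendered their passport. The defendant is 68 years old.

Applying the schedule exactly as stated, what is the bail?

Base amounts from the schedule: misdemeanor DUI $4,000; robbery $61,000; commercial burglary $75,500; residential burglary $25,000.
Stacking rule: sum of all bases. $4,000 + $61,000 + $75,500 + $25,000 = $165,500.
Age 65 or older (−$1,500 flat): $165,500 − $1,500 = $164,000.
Defendant has surrendered passport (−$6,000 flat): $164,000 − $6,000 = $158,000.
Loss or damage exceeded $50,000 (+$25,000 flat): $158,000 + $25,000 = $183,000.

$183,000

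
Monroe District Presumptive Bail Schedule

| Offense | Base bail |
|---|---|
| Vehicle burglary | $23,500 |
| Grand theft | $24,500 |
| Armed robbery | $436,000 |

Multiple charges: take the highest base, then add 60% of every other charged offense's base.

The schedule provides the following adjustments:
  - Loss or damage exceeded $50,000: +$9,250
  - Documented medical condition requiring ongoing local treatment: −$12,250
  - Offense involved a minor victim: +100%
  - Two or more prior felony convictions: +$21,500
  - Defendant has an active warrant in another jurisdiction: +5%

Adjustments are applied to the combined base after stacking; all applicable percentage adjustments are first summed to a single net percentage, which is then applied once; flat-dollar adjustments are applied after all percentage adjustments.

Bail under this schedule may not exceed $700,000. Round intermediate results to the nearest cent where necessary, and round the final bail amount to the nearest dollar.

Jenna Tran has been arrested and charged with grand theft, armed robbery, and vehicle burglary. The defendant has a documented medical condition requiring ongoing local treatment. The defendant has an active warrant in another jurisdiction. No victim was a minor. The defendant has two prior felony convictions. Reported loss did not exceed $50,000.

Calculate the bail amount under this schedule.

$497,290

Base amounts from the schedule: grand theft $24,500; armed robbery $436,000; vehicle burglary $23,500.
Stacking rule: highest base plus 60% of each additional charge. Highest is armed robbery at $436,000. Additional: $24,500 × 60% = $14,700; $23,500 × 60% = $14,100. Combined base = $436,000 + $28,800 = $464,800.
Defendant has an active warrant in another jurisdiction (+5%): $464,800 × 1.05 = $488,040.
Documented medical condition requiring ongoing local treatment (−$12,250 flat): $488,040 − $12,250 = $475,790.
Two or more prior felony convictions (+$21,500 flat): $475,790 + $21,500 = $497,290.
$497,290 is within the $700,000 maximum.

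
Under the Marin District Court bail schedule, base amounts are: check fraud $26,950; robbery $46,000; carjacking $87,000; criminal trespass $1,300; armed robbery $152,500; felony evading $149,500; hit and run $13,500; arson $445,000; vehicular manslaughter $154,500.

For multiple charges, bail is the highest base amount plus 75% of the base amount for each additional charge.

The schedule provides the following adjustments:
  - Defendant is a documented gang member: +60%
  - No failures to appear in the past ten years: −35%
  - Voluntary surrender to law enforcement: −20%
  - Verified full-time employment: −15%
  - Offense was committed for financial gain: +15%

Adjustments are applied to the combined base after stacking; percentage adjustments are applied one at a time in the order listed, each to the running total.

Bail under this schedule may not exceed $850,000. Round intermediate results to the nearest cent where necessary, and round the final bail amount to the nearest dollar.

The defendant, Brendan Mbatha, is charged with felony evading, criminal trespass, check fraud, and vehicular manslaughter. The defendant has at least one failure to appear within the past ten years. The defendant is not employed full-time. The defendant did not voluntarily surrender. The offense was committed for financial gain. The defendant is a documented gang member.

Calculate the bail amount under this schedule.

Base amounts from the schedule: felony evading $149,500; criminal trespass $1,300; check fraud $26,950; vehicular manslaughter $154,500.
Stacking rule: highest base plus 75% of each additional charge. Highest is vehicular manslaughter at $154,500. Additional: $149,500 × 75% = $112,125; $1,300 × 75% = $975; $26,950 × 75% = $20,212.50. Combined base = $154,500 + $133,312.50 = $287,812.50.
Defendant is a documented gang member (+60%): $287,812.50 × 1.6 = $460,500.
Offense was committed for financial gain (+15%): $460,500 × 1.15 = $529,575.
$529,575 is within the $850,000 maximum.

$529,575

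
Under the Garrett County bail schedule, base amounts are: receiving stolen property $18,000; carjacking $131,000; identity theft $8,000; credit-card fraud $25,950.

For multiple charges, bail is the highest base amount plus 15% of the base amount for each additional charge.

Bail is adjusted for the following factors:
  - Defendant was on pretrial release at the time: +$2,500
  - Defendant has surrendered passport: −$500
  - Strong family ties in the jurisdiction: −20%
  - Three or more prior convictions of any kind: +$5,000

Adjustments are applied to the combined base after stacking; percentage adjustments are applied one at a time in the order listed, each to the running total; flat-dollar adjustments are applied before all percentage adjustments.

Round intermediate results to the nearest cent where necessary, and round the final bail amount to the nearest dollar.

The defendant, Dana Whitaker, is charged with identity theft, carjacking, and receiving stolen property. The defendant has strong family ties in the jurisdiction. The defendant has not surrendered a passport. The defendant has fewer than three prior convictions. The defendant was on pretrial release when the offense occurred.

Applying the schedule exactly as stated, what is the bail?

Base amounts from the schedule: identity theft $8,000; carjacking $131,000; receiving stolen property $18,000.
Stacking rule: highest base plus 15% of each additional charge. Highest is carjacking at $131,000. Additional: $8,000 × 15% = $1,200; $18,000 × 15% = $2,700. Combined base = $131,000 + $3,900 = $134,900.
Defendant was on pretrial release at the time (+$2,500 flat): $134,900 + $2,500 = $137,400.
Strong family ties in the jurisdiction (−20%): $137,400 × 0.8 = $109,920.

$109,920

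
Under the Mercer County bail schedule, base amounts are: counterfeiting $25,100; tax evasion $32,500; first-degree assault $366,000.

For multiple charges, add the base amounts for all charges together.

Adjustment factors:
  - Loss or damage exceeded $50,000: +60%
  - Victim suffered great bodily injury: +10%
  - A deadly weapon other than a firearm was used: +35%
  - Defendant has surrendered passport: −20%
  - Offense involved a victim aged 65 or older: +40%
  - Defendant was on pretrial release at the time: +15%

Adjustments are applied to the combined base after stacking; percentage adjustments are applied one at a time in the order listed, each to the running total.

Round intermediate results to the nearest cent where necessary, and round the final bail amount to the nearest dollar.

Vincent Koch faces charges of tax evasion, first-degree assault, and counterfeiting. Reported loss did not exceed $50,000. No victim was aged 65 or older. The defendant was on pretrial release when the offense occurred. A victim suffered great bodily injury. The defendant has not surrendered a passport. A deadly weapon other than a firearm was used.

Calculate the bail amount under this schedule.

$723,403

Base amounts from the schedule: tax evasion $32,500; first-degree assault $366,000; counterfeiting $25,100.
Stacking rule: sum of all bases. $32,500 + $366,000 + $25,100 = $423,600.
Victim suffered great bodily injury (+10%): $423,600 × 1.1 = $465,960.
A deadly weapon other than a firearm was used (+35%): $465,960 × 1.35 = $629,046.
Defendant was on pretrial release at the time (+15%): $629,046 × 1.15 = $723,402.90.
Rounded to the nearest dollar: $723,403.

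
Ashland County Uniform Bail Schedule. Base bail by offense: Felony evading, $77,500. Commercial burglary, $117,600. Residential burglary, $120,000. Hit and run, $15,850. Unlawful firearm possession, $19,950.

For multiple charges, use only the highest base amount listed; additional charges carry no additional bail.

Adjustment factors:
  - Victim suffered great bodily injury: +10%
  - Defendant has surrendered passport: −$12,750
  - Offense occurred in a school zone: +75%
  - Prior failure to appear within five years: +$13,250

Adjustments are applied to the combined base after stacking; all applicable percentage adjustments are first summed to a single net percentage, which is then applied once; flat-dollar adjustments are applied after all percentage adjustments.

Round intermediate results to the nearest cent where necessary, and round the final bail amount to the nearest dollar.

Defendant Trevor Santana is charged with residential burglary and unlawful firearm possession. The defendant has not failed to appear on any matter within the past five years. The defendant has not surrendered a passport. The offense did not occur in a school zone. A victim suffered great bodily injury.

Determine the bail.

Base amounts from the schedule: residential burglary $120,000; unlawful firearm possession $19,950.
Stacking rule: use the highest base only. Highest is residential burglary at $120,000. Combined base = $120,000.
Victim suffered great bodily injury (+10%): $120,000 × 1.1 = $132,000.

$132,000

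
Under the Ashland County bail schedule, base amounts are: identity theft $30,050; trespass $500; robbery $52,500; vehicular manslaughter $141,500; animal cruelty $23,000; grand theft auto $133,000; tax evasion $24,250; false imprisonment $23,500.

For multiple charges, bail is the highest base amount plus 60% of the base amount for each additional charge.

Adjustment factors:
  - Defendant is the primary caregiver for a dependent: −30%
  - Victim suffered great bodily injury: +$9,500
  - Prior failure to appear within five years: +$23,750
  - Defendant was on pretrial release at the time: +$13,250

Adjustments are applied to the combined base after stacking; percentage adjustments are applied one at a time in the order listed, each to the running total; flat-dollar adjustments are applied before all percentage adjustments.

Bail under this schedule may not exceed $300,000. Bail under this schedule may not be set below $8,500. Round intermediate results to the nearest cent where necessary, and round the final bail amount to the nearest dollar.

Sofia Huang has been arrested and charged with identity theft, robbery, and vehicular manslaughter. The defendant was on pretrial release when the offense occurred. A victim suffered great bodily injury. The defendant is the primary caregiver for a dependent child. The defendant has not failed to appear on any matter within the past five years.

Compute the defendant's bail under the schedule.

Base amounts from the schedule: identity theft $30,050; robbery $52,500; vehicular manslaughter $141,500.
Stacking rule: highest base plus 60% of each additional charge. Highest is vehicular manslaughter at $141,500. Additional: $30,050 × 60% = $18,030; $52,500 × 60% = $31,500. Combined base = $141,500 + $49,530 = $191,030.
Victim suffered great bodily injury (+$9,500 flat): $191,030 + $9,500 = $200,530.
Defendant was on pretrial release at the time (+$13,250 flat): $200,530 + $13,250 = $213,780.
Defendant is the primary caregiver for a dependent (−30%): $213,780 × 0.7 = $149,646.
$149,646 is within the $300,000 maximum.
$149,646 is at or above the $8,500 minimum.

$149,646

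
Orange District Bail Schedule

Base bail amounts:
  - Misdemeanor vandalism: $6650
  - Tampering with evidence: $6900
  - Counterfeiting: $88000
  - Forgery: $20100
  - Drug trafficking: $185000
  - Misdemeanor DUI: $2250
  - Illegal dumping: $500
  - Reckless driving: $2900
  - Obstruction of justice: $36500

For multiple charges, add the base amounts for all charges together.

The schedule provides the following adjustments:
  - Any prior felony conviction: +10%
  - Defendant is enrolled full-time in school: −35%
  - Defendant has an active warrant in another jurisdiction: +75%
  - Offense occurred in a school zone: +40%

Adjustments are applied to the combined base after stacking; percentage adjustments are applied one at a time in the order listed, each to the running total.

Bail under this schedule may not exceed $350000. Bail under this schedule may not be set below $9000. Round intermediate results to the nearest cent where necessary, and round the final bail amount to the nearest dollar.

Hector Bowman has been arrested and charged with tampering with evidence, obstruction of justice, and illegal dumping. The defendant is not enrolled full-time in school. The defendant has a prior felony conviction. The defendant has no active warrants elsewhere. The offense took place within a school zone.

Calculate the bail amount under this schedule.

$67606

Base amounts from the schedule: tampering with evidence $6900; obstruction of justice $36500; illegal dumping $500.
Stacking rule: sum of all bases. $6900 + $36500 + $500 = $43900.
Any prior felony conviction (+10%): $43900 × 1.1 = $48290.
Offense occurred in a school zone (+40%): $48290 × 1.4 = $67606.
$67606 is within the $350000 maximum.
$67606 is at or above the $9000 minimum.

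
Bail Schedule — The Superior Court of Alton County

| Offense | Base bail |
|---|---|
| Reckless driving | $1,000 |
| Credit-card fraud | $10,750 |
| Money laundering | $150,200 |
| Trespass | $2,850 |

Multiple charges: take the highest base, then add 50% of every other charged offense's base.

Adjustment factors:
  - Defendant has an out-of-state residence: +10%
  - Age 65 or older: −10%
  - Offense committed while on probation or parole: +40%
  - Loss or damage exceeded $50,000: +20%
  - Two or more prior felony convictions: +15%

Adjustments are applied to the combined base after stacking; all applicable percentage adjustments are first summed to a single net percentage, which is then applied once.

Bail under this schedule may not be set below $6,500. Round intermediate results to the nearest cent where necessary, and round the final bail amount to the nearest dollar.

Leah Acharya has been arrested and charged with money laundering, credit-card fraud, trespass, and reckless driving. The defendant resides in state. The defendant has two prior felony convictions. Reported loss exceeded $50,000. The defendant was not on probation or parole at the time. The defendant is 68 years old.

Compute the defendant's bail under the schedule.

Base amounts from the schedule: money laundering $150,200; credit-card fraud $10,750; trespass $2,850; reckless driving $1,000.
Stacking rule: highest base plus 50% of each additional charge. Highest is money laundering at $150,200. Additional: $10,750 × 50% = $5,375; $2,850 × 50% = $1,425; $1,000 × 50% = $500. Combined base = $150,200 + $7,300 = $157,500.
Net percentage adjustment: −10% +20% +15% = +25%. $157,500 × 1.25 = $196,875.
$196,875 is at or above the $6,500 minimum.

$196,875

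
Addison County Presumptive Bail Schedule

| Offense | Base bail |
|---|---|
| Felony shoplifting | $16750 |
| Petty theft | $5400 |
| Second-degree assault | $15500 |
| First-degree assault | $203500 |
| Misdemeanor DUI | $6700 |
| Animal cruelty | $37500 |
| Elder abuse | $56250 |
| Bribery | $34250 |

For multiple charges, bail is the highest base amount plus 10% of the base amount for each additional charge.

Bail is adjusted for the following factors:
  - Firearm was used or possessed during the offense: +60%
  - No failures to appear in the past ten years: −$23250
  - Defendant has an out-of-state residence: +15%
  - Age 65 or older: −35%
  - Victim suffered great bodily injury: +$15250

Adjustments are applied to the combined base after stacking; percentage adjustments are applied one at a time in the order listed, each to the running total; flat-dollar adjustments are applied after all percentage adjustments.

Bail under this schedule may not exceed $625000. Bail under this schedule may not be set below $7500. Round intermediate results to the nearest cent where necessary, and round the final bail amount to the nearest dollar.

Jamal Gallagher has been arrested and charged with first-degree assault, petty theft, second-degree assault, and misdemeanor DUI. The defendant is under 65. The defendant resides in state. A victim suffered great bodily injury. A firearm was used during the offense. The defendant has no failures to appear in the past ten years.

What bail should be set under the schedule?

$322016

Base amounts from the schedule: first-degree assault $203500; petty theft $5400; second-degree assault $15500; misdemeanor DUI $6700.
Stacking rule: highest base plus 10% of each additional charge. Highest is first-degree assault at $203500. Additional: $5400 × 10% = $540; $15500 × 10% = $1550; $6700 × 10% = $670. Combined base = $203500 + $2760 = $206260.
Firearm was used or possessed during the offense (+60%): $206260 × 1.6 = $330016.
No failures to appear in the past ten years (−$23250 flat): $330016 − $23250 = $306766.
Victim suffered great bodily injury (+$15250 flat): $306766 + $15250 = $322016.
$322016 is within the $625000 maximum.
$322016 is at or above the $7500 minimum.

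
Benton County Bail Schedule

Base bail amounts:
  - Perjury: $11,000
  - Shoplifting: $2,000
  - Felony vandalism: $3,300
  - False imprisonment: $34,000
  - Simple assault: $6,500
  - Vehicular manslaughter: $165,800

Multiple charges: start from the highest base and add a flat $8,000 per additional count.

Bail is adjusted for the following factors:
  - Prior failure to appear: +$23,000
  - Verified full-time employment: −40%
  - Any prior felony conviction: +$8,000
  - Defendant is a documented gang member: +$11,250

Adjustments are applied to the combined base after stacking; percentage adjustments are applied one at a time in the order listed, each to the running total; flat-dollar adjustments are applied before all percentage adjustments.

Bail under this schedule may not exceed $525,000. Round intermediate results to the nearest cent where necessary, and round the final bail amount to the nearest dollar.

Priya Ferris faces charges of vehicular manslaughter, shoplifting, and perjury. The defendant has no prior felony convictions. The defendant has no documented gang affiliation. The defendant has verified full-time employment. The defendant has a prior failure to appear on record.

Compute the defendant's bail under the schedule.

Base amounts from the schedule: vehicular manslaughter $165,800; shoplifting $2,000; perjury $11,000.
Stacking rule: highest base plus $8,000 per additional charge. Highest is vehicular manslaughter at $165,800; 2 additional charges → +$16,000. Combined base = $181,800.
Prior failure to appear (+$23,000 flat): $181,800 + $23,000 = $204,800.
Verified full-time employment (−40%): $204,800 × 0.6 = $122,880.
$122,880 is within the $525,000 maximum.

$122,880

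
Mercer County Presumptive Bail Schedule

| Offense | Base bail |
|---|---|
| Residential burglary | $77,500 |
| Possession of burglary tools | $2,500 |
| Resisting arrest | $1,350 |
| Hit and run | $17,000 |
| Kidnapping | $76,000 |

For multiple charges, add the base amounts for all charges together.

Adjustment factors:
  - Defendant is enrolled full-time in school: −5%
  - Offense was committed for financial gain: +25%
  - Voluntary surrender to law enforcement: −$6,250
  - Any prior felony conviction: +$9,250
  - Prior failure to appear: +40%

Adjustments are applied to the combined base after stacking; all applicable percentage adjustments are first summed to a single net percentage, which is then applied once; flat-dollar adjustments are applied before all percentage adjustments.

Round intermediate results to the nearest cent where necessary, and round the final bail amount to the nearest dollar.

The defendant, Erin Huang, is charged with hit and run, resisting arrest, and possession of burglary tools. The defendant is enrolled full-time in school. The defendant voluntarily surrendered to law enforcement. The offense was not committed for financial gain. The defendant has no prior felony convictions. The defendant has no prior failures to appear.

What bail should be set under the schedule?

Base amounts from the schedule: hit and run $17,000; resisting arrest $1,350; possession of burglary tools $2,500.
Stacking rule: sum of all bases. $17,000 + $1,350 + $2,500 = $20,850.
Voluntary surrender to law enforcement (−$6,250 flat): $20,850 − $6,250 = $14,600.
Defendant is enrolled full-time in school (−5%): $14,600 × 0.95 = $13,870.

$13,870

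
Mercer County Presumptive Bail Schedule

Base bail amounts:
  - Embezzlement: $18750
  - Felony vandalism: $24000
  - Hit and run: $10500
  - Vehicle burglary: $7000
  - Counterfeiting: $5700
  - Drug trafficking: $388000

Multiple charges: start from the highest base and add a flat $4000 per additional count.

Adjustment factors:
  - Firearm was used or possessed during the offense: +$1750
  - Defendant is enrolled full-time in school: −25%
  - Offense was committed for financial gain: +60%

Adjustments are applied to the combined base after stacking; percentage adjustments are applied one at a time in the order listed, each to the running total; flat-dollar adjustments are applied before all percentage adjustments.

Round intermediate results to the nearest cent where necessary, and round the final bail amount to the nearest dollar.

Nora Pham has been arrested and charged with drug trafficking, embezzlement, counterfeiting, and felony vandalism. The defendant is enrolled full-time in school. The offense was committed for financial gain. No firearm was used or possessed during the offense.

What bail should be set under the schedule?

$480000

Base amounts from the schedule: drug trafficking $388000; embezzlement $18750; counterfeiting $5700; felony vandalism $24000.
Stacking rule: highest base plus $4000 per additional charge. Highest is drug trafficking at $388000; 3 additional charges → +$12000. Combined base = $400000.
Defendant is enrolled full-time in school (−25%): $400000 × 0.75 = $300000.
Offense was committed for financial gain (+60%): $300000 × 1.6 = $480000.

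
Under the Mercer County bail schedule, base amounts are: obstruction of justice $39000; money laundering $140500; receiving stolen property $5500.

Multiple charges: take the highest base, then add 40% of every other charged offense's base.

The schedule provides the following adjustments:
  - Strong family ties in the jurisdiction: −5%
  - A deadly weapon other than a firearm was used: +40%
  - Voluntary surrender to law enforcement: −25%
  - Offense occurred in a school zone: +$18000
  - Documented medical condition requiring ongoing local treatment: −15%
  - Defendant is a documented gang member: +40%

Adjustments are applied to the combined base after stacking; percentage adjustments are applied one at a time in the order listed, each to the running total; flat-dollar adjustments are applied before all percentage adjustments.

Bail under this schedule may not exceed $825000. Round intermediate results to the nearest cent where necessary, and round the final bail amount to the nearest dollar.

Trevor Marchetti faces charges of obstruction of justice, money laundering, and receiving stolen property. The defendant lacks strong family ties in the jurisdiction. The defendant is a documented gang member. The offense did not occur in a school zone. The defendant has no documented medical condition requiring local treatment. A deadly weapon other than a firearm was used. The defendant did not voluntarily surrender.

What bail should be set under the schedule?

$310268

Base amounts from the schedule: obstruction of justice $39000; money laundering $140500; receiving stolen property $5500.
Stacking rule: highest base plus 40% of each additional charge. Highest is money laundering at $140500. Additional: $39000 × 40% = $15600; $5500 × 40% = $2200. Combined base = $140500 + $17800 = $158300.
A deadly weapon other than a firearm was used (+40%): $158300 × 1.4 = $221620.
Defendant is a documented gang member (+40%): $221620 × 1.4 = $310268.
$310268 is within the $825000 maximum.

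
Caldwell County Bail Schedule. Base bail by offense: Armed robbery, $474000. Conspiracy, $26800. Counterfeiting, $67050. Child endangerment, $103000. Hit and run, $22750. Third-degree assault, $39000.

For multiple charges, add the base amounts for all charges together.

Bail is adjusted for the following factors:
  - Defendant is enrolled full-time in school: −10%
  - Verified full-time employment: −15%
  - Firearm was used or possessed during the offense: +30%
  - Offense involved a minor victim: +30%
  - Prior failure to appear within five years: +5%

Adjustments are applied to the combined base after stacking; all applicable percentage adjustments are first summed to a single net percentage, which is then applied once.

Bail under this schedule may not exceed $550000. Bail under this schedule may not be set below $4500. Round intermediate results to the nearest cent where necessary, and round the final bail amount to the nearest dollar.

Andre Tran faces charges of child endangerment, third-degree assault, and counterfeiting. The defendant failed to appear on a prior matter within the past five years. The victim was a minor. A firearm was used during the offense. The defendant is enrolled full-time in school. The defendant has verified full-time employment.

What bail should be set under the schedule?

Base amounts from the schedule: child endangerment $103000; third-degree assault $39000; counterfeiting $67050.
Stacking rule: sum of all bases. $103000 + $39000 + $67050 = $209050.
Net percentage adjustment: −10% −15% +30% +30% +5% = +40%. $209050 × 1.4 = $292670.
$292670 is within the $550000 maximum.
$292670 is at or above the $4500 minimum.

$292670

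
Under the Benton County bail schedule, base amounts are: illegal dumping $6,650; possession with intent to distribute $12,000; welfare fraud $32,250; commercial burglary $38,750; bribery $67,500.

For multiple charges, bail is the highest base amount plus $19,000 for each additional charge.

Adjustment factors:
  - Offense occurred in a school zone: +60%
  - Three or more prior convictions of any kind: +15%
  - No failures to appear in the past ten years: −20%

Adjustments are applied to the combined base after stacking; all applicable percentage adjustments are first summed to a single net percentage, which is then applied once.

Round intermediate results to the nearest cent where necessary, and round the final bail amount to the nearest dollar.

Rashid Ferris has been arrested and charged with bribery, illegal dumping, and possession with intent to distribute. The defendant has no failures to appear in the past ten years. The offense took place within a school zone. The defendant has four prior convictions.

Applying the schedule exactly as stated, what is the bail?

Base amounts from the schedule: bribery $67,500; illegal dumping $6,650; possession with intent to distribute $12,000.
Stacking rule: highest base plus $19,000 per additional charge. Highest is bribery at $67,500; 2 additional charges → +$38,000. Combined base = $105,500.
Net percentage adjustment: +60% +15% −20% = +55%. $105,500 × 1.55 = $163,525.

$163,525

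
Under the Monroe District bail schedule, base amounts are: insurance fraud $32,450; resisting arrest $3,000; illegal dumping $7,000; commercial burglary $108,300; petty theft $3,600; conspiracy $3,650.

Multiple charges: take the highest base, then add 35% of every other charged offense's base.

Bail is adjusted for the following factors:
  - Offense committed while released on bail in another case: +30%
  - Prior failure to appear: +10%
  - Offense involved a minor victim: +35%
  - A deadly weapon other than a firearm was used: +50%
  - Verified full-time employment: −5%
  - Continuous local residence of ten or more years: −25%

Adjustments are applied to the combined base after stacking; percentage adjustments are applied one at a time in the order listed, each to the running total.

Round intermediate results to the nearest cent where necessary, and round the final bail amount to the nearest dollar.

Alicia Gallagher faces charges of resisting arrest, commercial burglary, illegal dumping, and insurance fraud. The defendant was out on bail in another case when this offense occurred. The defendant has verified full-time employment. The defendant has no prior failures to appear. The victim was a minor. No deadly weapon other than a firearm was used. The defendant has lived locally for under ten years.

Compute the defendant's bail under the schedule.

$205,334

Base amounts from the schedule: resisting arrest $3,000; commercial burglary $108,300; illegal dumping $7,000; insurance fraud $32,450.
Stacking rule: highest base plus 35% of each additional charge. Highest is commercial burglary at $108,300. Additional: $3,000 × 35% = $1,050; $7,000 × 35% = $2,450; $32,450 × 35% = $11,357.50. Combined base = $108,300 + $14,857.50 = $123,157.50.
Offense committed while released on bail in another case (+30%): $123,157.50 × 1.3 = $160,104.75.
Offense involved a minor victim (+35%): $160,104.75 × 1.35 = $216,141.41.
Verified full-time employment (−5%): $216,141.41 × 0.95 = $205,334.34.
Rounded to the nearest dollar: $205,334.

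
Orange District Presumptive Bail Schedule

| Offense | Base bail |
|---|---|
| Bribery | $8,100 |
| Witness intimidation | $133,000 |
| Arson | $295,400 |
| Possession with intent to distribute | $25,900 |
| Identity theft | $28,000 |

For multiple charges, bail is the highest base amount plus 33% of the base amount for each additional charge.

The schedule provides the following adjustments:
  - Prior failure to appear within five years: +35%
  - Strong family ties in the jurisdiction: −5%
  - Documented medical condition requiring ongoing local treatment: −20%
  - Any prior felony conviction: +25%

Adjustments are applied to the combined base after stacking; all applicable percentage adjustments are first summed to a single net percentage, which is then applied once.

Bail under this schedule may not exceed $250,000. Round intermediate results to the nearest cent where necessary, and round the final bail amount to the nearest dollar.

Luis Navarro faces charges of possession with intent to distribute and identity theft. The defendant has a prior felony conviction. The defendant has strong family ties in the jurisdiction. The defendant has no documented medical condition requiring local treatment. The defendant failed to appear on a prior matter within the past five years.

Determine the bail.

Base amounts from the schedule: possession with intent to distribute $25,900; identity theft $28,000.
Stacking rule: highest base plus 33% of each additional charge. Highest is identity theft at $28,000. Additional: $25,900 × 33% = $8,547. Combined base = $28,000 + $8,547 = $36,547.
Net percentage adjustment: +35% −5% +25% = +55%. $36,547 × 1.55 = $56,647.85.
$56,647.85 is within the $250,000 maximum.
Rounded to the nearest dollar: $56,648.

$56,648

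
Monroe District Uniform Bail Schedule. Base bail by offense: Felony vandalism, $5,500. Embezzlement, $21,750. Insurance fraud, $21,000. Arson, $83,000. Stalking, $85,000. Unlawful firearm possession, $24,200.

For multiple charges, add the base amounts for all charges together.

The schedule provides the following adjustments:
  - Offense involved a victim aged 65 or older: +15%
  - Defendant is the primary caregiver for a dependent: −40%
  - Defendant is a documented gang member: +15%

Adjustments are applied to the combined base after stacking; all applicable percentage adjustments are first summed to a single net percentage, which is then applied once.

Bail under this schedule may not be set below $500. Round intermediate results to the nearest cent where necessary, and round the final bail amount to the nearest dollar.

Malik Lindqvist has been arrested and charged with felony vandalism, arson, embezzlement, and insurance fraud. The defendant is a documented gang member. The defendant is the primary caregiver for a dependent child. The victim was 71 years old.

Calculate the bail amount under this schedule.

$118,125

Base amounts from the schedule: felony vandalism $5,500; arson $83,000; embezzlement $21,750; insurance fraud $21,000.
Stacking rule: sum of all bases. $5,500 + $83,000 + $21,750 + $21,000 = $131,250.
Net percentage adjustment: +15% −40% +15% = −10%. $131,250 × 0.9 = $118,125.
$118,125 is at or above the $500 minimum.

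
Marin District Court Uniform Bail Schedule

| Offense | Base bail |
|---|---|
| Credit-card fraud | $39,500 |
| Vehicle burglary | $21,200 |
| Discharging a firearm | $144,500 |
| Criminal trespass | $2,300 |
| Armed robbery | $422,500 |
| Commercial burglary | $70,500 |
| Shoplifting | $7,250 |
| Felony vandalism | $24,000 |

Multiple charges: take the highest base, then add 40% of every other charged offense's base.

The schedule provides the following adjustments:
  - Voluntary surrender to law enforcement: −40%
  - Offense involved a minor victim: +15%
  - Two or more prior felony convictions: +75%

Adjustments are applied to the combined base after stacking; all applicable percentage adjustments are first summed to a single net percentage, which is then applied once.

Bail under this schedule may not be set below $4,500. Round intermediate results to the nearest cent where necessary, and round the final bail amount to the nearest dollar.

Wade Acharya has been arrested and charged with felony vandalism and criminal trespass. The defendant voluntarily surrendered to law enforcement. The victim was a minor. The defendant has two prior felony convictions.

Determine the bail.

$37,380

Base amounts from the schedule: felony vandalism $24,000; criminal trespass $2,300.
Stacking rule: highest base plus 40% of each additional charge. Highest is felony vandalism at $24,000. Additional: $2,300 × 40% = $920. Combined base = $24,000 + $920 = $24,920.
Net percentage adjustment: −40% +15% +75% = +50%. $24,920 × 1.5 = $37,380.
$37,380 is at or above the $4,500 minimum.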